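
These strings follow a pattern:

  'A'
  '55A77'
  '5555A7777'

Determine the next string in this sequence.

Each term wraps the previous one in 55 on the left and 77 on the right.
One more step from 5555A7777 gives the answer.

555555A777777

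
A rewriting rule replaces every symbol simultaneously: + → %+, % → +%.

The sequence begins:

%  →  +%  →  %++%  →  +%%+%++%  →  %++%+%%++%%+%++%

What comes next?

φ(%++%+%%++%%+%++%) expands symbol-by-symbol to +% %+ %+ +% %+ +% +% %+ %+ +% +% %+ +% %+ %+ +%; joining the 16 pieces gives the next term.

+%%+%++%%++%+%%+%++%+%%++%%+%++%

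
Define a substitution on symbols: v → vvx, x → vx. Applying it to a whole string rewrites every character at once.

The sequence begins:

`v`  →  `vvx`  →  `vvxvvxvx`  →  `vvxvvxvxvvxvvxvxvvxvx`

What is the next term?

vvxvvxvxvvxvvxvxvvxvxvvxvvxvxvvxvvxvxvvxvxvvxvvxvxvvxvx

Applying the rule to each of the 21 symbols of vvxvvxvxvvxvvxvxvvxvx gives the pieces vvx vvx vx vvx vvx vx vvx vx vvx vvx vx vvx vvx vx vvx vx vvx vvx vx vvx vx, which concatenate to the answer.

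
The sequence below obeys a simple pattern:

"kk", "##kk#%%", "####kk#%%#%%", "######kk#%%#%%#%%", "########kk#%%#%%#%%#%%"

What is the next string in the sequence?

Every step adds ## to the front and #%% to the end of the previous string.
Applying this once more to ########kk#%%#%%#%%#%%:

##########kk#%%#%%#%%#%%#%%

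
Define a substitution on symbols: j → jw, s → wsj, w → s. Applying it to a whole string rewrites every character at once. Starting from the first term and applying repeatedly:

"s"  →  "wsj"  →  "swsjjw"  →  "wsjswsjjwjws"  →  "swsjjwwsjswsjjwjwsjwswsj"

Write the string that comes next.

Rewriting the 24 symbols of swsjjwwsjswsjjwjwsjwswsj one by one yields wsj s wsj jw jw s s wsj jw wsj s wsj jw jw s jw s wsj jw s wsj s wsj jw; concatenated:

wsjswsjjwjwsswsjjwwsjswsjjwjwsjwswsjjwswsjswsjjw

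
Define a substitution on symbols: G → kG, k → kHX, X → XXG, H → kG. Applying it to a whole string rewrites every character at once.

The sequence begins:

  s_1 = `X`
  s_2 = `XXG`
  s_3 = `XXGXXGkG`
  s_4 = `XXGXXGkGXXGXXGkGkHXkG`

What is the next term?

Rewriting the 21 symbols of XXGXXGkGXXGXXGkGkHXkG one by one yields XXG XXG kG XXG XXG kG kHX kG XXG XXG kG XXG XXG kG kHX kG kHX kG XXG kHX kG; concatenated:

XXGXXGkGXXGXXGkGkHXkGXXGXXGkGXXGXXGkGkHXkGkHXkGXXGkHXkG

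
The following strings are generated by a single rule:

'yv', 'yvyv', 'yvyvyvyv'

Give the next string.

yvyvyvyvyvyvyvyv

s(k+1) = s(k)·s(k) — each term doubles the last.
One more doubling of yvyvyvyv gives the answer.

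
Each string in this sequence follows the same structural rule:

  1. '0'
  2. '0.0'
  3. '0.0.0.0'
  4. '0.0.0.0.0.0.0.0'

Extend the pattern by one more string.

Each string is two copies of the previous one joined by '.'.
So the next term is two copies of 0.0.0.0.0.0.0.0 with '.' between the halves.

0.0.0.0.0.0.0.0.0.0.0.0.0.0.0.0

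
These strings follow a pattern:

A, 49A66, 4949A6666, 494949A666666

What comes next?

s(k+1) = 49·s(k)·66, so each term gains 49 as a prefix and 66 as a suffix.
Applying this once more to 494949A666666:

49494949A66666666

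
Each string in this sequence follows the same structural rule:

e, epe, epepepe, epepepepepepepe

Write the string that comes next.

s(k+1) = s(k)·p·s(k) — each term doubles the last with 'p' between the halves.
Doubling epepepepepepepe with 'p' between the halves:

epepepepepepepepepepepepepepepe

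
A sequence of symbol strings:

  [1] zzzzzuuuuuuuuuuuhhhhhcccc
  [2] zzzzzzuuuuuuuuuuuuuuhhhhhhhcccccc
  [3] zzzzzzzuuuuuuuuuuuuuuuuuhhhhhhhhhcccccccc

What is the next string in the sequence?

Reading off run lengths: z runs 5, 6, 7; u runs 11, 14, 17; h runs 5, 7, 9; c runs 4, 6, 8 — each is linear in n, where the shown terms are n = 3, 4, 5.
For the next term, n = 6, so the run lengths are 8, 20, 11, 10.

zzzzzzzzuuuuuuuuuuuuuuuuuuuuhhhhhhhhhhhcccccccccc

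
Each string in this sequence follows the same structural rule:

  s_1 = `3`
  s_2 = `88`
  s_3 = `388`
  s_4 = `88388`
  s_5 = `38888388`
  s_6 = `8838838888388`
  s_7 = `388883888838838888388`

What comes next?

8838838888388388883888838838888388

From term 3 onward, concatenate the second-to-last term with the last: 3·88 = 388, 88·388 = 88388, …
So term 8 is 8838838888388·388883888838838888388.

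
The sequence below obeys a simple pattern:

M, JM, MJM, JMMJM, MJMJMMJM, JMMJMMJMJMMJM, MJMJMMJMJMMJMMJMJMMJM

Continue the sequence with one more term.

From term 3 onward, concatenate the second-to-last term with the last: M·JM = MJM, JM·MJM = JMMJM, …
The next term joins JMMJMMJMJMMJM and MJMJMMJMJMMJMMJMJMMJM.

JMMJMMJMJMMJMMJMJMMJMJMMJMMJMJMMJM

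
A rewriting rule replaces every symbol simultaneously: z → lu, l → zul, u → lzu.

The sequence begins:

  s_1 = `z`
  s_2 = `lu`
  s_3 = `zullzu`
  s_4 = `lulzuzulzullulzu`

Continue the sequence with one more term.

Replace each of the 16 characters of lulzuzulzullulzu in place — zul lzu zul lu lzu lu lzu zul lu lzu zul zul lzu zul lu lzu — and concatenate.

zullzuzullulzululzuzullulzuzulzullzuzullulzu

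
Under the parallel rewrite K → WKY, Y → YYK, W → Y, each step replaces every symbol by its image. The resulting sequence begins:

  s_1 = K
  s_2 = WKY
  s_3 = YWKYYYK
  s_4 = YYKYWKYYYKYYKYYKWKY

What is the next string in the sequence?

YYKYYKWKYYYKYWKYYYKYYKYYKWKYYYKYYKWKYYYKYYKWKYYWKYYYK

φ(YYKYWKYYYKYYKYYKWKY) expands symbol-by-symbol to YYK YYK WKY YYK Y WKY YYK YYK YYK WKY YYK YYK WKY YYK YYK WKY Y WKY YYK; joining the 19 pieces gives the next term.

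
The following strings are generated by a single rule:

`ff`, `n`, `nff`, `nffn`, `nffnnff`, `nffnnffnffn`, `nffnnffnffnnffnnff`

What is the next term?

From term 3 onward, concatenate the last term with the second-to-last: n·ff = nff, nff·n = nffn, …
So term 8 is nffnnffnffnnffnnff·nffnnffnffn.

nffnnffnffnnffnnffnffnnffnffn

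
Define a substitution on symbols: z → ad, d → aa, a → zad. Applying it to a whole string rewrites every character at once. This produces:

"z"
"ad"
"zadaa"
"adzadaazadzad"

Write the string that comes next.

zadaaadzadaazadzadadzadaaadzadaa

Replace each of the 13 characters of adzadaazadzad in place — zad aa ad zad aa zad zad ad zad aa ad zad aa — and concatenate.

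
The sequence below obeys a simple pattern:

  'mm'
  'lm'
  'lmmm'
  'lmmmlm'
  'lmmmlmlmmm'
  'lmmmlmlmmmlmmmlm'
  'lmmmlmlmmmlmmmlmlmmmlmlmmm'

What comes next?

From term 3 onward, concatenate the last term with the second-to-last: lm·mm = lmmm, lmmm·lm = lmmmlm, …
So term 8 is lmmmlmlmmmlmmmlmlmmmlmlmmm·lmmmlmlmmmlmmmlm.

lmmmlmlmmmlmmmlmlmmmlmlmmmlmmmlmlmmmlmmmlm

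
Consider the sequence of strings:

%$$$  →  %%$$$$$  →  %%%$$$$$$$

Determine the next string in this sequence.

Reading off run lengths: % runs 1, 2, 3; $ runs 3, 5, 7 — each is linear in n (n = 1, 2, …).
For the next term, n = 4, so the run lengths are 4, 9.

%%%%$$$$$$$$$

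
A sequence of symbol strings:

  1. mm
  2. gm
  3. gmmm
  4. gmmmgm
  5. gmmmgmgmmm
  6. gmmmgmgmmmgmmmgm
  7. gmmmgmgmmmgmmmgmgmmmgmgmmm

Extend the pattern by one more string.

This is a Fibonacci-style word recurrence s(k) = s(k−1)·s(k−2): e.g. gm·mm = gmmm.
The next term joins gmmmgmgmmmgmmmgmgmmmgmgmmm and gmmmgmgmmmgmmmgm.

gmmmgmgmmmgmmmgmgmmmgmgmmmgmmmgmgmmmgmmmgm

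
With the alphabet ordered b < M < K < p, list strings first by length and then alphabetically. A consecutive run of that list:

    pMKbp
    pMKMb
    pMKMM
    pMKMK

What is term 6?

Stepping forward 2 times from pMKMK: pMKMK → pMKMp, then the target.

pMKKb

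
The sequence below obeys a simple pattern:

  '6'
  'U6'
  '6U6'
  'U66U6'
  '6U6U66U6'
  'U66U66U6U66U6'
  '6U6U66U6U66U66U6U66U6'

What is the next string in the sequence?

U66U66U6U66U66U6U66U6U66U66U6U66U6

From term 3 onward, concatenate the second-to-last term with the last: 6·U6 = 6U6, U6·6U6 = U66U6, …
The next term joins U66U66U6U66U6 and 6U6U66U6U66U66U6U66U6.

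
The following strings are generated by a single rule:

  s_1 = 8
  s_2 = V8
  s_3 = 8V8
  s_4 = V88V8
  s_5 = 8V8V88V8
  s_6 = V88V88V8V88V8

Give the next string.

This is a Fibonacci-style word recurrence s(k) = s(k−2)·s(k−1): e.g. 8·V8 = 8V8.
Continuing: 8V8V88V8 · V88V88V8V88V8 gives term 7.

8V8V88V8V88V88V8V88V8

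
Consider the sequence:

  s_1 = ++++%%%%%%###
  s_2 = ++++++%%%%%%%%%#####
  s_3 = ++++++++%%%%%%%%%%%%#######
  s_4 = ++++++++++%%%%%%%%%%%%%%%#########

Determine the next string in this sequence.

++++++++++++%%%%%%%%%%%%%%%%%%###########

Reading off run lengths: + runs 4, 6, 8, 10; % runs 6, 9, 12, 15; # runs 3, 5, 7, 9 — each is linear in n (n = 1, 2, …).
At n = 5 the blocks have lengths 12, 18, 11.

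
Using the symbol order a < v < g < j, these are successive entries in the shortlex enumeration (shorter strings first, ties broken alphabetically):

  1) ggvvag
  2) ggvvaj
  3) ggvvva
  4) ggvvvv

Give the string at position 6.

Continuing the enumeration 2 steps past ggvvvv: ggvvvv → ggvvvg → (answer).

ggvvvj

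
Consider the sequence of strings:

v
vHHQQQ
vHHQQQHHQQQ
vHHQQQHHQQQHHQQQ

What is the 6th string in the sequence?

vHHQQQHHQQQHHQQQHHQQQHHQQQ

The strings grow by a fixed suffix HHQQQ each time.
From vHHQQQHHQQQHHQQQ, 2 further steps: vHHQQQHHQQQHHQQQ → vHHQQQHHQQQHHQQQHHQQQ → (answer).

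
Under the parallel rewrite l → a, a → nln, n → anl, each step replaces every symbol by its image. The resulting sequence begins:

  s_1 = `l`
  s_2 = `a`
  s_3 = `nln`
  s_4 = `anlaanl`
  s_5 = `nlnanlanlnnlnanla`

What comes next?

anlaanlnlnanlanlnanlaanlanlaanlnlnanlanln

Applying the rule to each of the 17 symbols of nlnanlanlnnlnanla gives the pieces anl a anl nln anl a nln anl a anl anl a anl nln anl a nln, which concatenate to the answer.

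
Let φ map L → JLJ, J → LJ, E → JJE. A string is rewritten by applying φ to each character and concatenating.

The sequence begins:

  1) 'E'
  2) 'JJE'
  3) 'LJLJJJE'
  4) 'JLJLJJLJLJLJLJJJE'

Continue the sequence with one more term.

LJJLJLJJLJLJLJJLJLJJLJLJJLJLJJLJLJLJLJJJE

Applying the rule to each of the 17 symbols of JLJLJJLJLJLJLJJJE gives the pieces LJ JLJ LJ JLJ LJ LJ JLJ LJ JLJ LJ JLJ LJ JLJ LJ LJ LJ JJE, which concatenate to the answer.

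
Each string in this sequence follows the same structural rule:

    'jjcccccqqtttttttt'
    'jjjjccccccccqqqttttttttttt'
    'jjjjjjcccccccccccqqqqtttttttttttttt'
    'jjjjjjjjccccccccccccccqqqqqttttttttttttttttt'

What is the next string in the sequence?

Reading off run lengths: j runs 2, 4, 6, 8; c runs 5, 8, 11, 14; q runs 2, 3, 4, 5; t runs 8, 11, 14, 17 — each is linear in n, where the shown terms are n = 2, 3, 4, 5.
At n = 6 the blocks have lengths 10, 17, 6, 20.

jjjjjjjjjjcccccccccccccccccqqqqqqtttttttttttttttttttt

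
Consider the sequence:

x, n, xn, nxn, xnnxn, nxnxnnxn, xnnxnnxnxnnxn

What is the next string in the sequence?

nxnxnnxnxnnxnnxnxnnxn

This is a Fibonacci-style word recurrence s(k) = s(k−2)·s(k−1): e.g. x·n = xn.
The next term joins nxnxnnxn and xnnxnnxnxnnxn.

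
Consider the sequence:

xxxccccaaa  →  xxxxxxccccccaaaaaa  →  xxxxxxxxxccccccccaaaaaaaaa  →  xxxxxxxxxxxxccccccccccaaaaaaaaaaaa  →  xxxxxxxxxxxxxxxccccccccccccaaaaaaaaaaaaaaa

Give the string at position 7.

xxxxxxxxxxxxxxxxxxxxxccccccccccccccccaaaaaaaaaaaaaaaaaaaaa

Reading off run lengths: x runs 3, 6, 9, 12, 15; c runs 4, 6, 8, 10, 12; a runs 3, 6, 9, 12, 15 — each is linear in n (n = 1, 2, …).
Setting n = 7 gives 21, 16, 21 characters in each block.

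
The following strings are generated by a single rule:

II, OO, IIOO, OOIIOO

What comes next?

Each term (from the third on) is the two preceding terms concatenated in order: term 3 = II·OO = IIOO.
Continuing: IIOO · OOIIOO gives term 5.

IIOOOOIIOO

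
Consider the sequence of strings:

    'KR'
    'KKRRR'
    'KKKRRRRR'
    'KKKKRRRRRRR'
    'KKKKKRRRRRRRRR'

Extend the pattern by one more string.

KKKKKKRRRRRRRRRRR

Each string has the form K^{n} R^{2n-1} (n = 1, 2, …).
For the next term, n = 6, so the run lengths are 6, 11.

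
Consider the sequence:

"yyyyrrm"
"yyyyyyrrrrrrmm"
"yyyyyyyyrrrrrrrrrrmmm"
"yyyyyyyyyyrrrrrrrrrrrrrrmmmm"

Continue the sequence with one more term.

yyyyyyyyyyyyrrrrrrrrrrrrrrrrrrmmmmm

Reading off run lengths: y runs 4, 6, 8, 10; r runs 2, 6, 10, 14; m runs 1, 2, 3, 4 — each is linear in n (n = 1, 2, …).
At n = 5 the blocks have lengths 12, 18, 5.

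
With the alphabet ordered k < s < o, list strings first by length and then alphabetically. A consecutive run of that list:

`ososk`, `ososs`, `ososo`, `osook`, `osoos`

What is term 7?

ookkk

Continuing the enumeration 2 steps past osoos: osoos → osooo → (answer).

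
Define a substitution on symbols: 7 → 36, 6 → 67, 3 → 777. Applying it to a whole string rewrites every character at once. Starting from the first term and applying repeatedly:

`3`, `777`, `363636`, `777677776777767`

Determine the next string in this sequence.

φ(777677776777767) expands symbol-by-symbol to 36 36 36 67 36 36 36 36 67 36 36 36 36 67 36; joining the 15 pieces gives the next term.

363636673636363667363636366736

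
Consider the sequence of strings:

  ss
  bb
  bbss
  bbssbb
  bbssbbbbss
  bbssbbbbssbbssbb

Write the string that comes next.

bbssbbbbssbbssbbbbssbbbbss

From term 3 onward, concatenate the last term with the second-to-last: bb·ss = bbss, bbss·bb = bbssbb, …
So term 7 is bbssbbbbssbbssbb·bbssbbbbss.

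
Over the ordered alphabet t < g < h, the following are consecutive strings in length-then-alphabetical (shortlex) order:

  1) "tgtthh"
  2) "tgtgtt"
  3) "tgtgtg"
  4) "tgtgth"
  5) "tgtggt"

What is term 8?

tgtght

Continuing the enumeration 3 steps past tgtggt: tgtggt → tgtggg → tgtggh → (answer).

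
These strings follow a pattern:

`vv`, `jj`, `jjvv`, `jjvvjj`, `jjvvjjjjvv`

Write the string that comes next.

jjvvjjjjvvjjvvjj

From term 3 onward, concatenate the last term with the second-to-last: jj·vv = jjvv, jjvv·jj = jjvvjj, …
So term 6 is jjvvjjjjvv·jjvvjj.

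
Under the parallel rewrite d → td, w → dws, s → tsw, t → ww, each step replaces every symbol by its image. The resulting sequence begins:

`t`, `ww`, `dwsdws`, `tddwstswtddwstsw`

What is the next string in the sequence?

Replace each of the 16 characters of tddwstswtddwstsw in place — ww td td dws tsw ww tsw dws ww td td dws tsw ww tsw dws — and concatenate.

wwtdtddwstswwwtswdwswwtdtddwstswwwtswdws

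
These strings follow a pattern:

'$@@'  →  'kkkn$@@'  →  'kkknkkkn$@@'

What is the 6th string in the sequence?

Each term is the previous one with kkkn prepended.
From kkknkkkn$@@, 3 further steps: kkknkkkn$@@ → kkknkkknkkkn$@@ → kkknkkknkkknkkkn$@@ → (answer).

kkknkkknkkknkkknkkkn$@@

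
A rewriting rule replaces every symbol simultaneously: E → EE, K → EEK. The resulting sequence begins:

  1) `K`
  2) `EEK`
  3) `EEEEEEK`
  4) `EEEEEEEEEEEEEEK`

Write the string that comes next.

EEEEEEEEEEEEEEEEEEEEEEEEEEEEEEK

Replace each of the 15 characters of EEEEEEEEEEEEEEK in place — EE EE EE EE EE EE EE EE EE EE EE EE EE EE EEK — and concatenate.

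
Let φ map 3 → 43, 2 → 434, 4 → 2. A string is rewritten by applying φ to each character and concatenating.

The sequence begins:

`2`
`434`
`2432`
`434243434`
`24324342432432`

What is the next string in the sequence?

Rewriting the 14 symbols of 24324342432432 one by one yields 434 2 43 434 2 43 2 434 2 43 434 2 43 434; concatenated:

4342434342432434243434243434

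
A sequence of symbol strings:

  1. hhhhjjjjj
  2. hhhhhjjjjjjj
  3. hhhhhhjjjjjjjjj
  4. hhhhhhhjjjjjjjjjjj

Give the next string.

Each string has the form h^{n+1} j^{2n-1}, where the shown terms are n = 3, 4, 5, 6.
At n = 7 the blocks have lengths 8, 13.

hhhhhhhhjjjjjjjjjjjjj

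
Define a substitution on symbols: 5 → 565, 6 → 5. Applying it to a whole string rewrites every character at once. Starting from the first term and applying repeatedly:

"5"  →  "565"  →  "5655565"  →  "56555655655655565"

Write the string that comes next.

56555655655655565565556556555655655655565

Applying the rule to each of the 17 symbols of 56555655655655565 gives the pieces 565 5 565 565 565 5 565 565 5 565 565 5 565 565 565 5 565, which concatenate to the answer.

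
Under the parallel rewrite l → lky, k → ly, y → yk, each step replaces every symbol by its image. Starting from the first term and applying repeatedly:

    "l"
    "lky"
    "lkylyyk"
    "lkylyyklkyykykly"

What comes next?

lkylyyklkyykyklylkylyykyklyyklylkyyk

Applying the rule to each of the 16 symbols of lkylyyklkyykykly gives the pieces lky ly yk lky yk yk ly lky ly yk yk ly yk ly lky yk, which concatenate to the answer.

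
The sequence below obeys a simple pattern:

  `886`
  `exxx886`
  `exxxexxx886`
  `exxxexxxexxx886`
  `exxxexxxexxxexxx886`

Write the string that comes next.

Each term is the previous one with exxx prepended.
Applying this once more to exxxexxxexxxexxx886:

exxxexxxexxxexxxexxx886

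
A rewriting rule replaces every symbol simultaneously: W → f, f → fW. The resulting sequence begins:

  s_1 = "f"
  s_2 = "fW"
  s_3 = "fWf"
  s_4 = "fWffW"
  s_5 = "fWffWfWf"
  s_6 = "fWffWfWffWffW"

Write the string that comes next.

Rewriting the 13 symbols of fWffWfWffWffW one by one yields fW f fW fW f fW f fW fW f fW fW f; concatenated:

fWffWfWffWffWfWffWfWf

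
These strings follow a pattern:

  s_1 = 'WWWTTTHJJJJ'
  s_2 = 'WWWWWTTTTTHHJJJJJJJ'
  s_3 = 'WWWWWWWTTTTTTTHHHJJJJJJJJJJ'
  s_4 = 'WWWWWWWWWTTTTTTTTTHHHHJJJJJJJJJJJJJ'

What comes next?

WWWWWWWWWWWTTTTTTTTTTTHHHHHJJJJJJJJJJJJJJJJ

The n-th term is 2n+1 W's then 2n+1 T's then n H's then 3n+1 J's (n = 1, 2, …).
For the next term, n = 5, so the run lengths are 11, 11, 5, 16.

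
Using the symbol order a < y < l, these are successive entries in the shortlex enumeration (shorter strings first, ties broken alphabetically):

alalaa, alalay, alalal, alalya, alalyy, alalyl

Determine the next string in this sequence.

alalla

Treat alalyl as a base-3 numeral over the given alphabet and add one, carrying through any trailing l's.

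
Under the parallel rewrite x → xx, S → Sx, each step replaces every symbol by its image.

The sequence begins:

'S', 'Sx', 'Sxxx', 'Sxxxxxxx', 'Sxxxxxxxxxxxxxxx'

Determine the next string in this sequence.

Sxxxxxxxxxxxxxxxxxxxxxxxxxxxxxxx

φ(Sxxxxxxxxxxxxxxx) expands symbol-by-symbol to Sx xx xx xx xx xx xx xx xx xx xx xx xx xx xx xx; joining the 16 pieces gives the next term.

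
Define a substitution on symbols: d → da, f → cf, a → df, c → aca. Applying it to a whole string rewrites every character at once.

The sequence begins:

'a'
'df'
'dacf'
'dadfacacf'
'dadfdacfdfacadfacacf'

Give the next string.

Replace each of the 20 characters of dadfdacfdfacadfacacf in place — da df da cf da df aca cf da cf df aca df da cf df aca df aca cf — and concatenate.

dadfdacfdadfacacfdacfdfacadfdacfdfacadfacacf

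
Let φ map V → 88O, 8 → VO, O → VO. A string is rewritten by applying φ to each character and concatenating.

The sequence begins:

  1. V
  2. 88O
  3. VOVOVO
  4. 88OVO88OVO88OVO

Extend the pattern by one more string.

Rewriting the 15 symbols of 88OVO88OVO88OVO one by one yields VO VO VO 88O VO VO VO VO 88O VO VO VO VO 88O VO; concatenated:

VOVOVO88OVOVOVOVO88OVOVOVOVO88OVO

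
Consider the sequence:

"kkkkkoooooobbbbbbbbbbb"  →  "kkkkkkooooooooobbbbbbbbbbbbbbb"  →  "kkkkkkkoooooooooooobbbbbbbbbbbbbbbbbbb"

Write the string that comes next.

kkkkkkkkooooooooooooooobbbbbbbbbbbbbbbbbbbbbbb

Reading off run lengths: k runs 5, 6, 7; o runs 6, 9, 12; b runs 11, 15, 19 — each is linear in n, where the shown terms are n = 2, 3, 4.
Setting n = 5 gives 8, 15, 23 characters in each block.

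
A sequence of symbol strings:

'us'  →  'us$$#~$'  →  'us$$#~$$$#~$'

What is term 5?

us$$#~$$$#~$$$#~$$$#~$

Each term is the previous one with $$#~$ appended.
From us$$#~$$$#~$, 2 further steps: us$$#~$$$#~$ → us$$#~$$$#~$$$#~$ → (answer).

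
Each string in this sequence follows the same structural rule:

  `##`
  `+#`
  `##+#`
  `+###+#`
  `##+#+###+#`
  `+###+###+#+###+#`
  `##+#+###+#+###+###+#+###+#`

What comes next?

This is a Fibonacci-style word recurrence s(k) = s(k−2)·s(k−1): e.g. ##·+# = ##+#.
The next term joins +###+###+#+###+# and ##+#+###+#+###+###+#+###+#.

+###+###+#+###+###+#+###+#+###+###+#+###+#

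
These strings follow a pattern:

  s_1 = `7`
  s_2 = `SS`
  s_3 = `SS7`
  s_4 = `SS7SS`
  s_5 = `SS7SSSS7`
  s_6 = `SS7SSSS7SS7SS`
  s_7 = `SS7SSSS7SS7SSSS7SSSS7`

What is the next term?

Each term (from the third on) is the previous term followed by the one before it: term 3 = SS·7 = SS7.
The next term joins SS7SSSS7SS7SSSS7SSSS7 and SS7SSSS7SS7SS.

SS7SSSS7SS7SSSS7SSSS7SS7SSSS7SS7SS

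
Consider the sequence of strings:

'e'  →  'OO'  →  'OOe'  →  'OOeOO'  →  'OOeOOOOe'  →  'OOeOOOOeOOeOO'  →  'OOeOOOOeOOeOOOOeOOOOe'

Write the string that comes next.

This is a Fibonacci-style word recurrence s(k) = s(k−1)·s(k−2): e.g. OO·e = OOe.
So term 8 is OOeOOOOeOOeOOOOeOOOOe·OOeOOOOeOOeOO.

OOeOOOOeOOeOOOOeOOOOeOOeOOOOeOOeOO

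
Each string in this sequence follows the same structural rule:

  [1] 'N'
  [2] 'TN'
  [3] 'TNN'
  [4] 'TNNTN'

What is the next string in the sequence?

Each term (from the third on) is the previous term followed by the one before it: term 3 = TN·N = TNN.
So term 5 is TNNTN·TNN.

TNNTNTNN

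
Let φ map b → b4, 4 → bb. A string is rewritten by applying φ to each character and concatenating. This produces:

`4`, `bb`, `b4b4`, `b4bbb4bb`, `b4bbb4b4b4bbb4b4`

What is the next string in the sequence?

Applying the rule to each of the 16 symbols of b4bbb4b4b4bbb4b4 gives the pieces b4 bb b4 b4 b4 bb b4 bb b4 bb b4 b4 b4 bb b4 bb, which concatenate to the answer.

b4bbb4b4b4bbb4bbb4bbb4b4b4bbb4bb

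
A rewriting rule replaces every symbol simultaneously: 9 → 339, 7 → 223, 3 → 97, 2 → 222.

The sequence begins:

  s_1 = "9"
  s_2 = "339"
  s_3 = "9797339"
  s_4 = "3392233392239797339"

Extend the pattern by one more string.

Rewriting the 19 symbols of 3392233392239797339 one by one yields 97 97 339 222 222 97 97 97 339 222 222 97 339 223 339 223 97 97 339; concatenated:

9797339222222979797339222222973392233392239797339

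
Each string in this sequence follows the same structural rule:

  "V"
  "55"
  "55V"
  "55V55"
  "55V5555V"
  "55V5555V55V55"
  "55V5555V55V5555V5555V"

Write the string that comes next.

Each term (from the third on) is the previous term followed by the one before it: term 3 = 55·V = 55V.
So term 8 is 55V5555V55V5555V5555V·55V5555V55V55.

55V5555V55V5555V5555V55V5555V55V55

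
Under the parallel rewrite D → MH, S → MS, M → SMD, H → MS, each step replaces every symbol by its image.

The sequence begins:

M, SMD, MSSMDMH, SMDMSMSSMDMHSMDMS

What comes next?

Rewriting the 17 symbols of SMDMSMSSMDMHSMDMS one by one yields MS SMD MH SMD MS SMD MS MS SMD MH SMD MS MS SMD MH SMD MS; concatenated:

MSSMDMHSMDMSSMDMSMSSMDMHSMDMSMSSMDMHSMDMS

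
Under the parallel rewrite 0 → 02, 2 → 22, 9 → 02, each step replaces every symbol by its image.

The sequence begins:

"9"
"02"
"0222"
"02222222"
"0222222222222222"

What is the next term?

Rewriting the 16 symbols of 0222222222222222 one by one yields 02 22 22 22 22 22 22 22 22 22 22 22 22 22 22 22; concatenated:

02222222222222222222222222222222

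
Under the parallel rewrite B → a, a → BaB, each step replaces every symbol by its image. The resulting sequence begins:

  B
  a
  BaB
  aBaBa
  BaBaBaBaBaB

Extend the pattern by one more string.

Expanding BaBaBaBaBaB: B→a, a→BaB, B→a, a→BaB, B→a, a→BaB, B→a, a→BaB, B→a, a→BaB, B→a. Concatenated: a BaB a BaB a BaB a BaB a BaB a.

aBaBaBaBaBaBaBaBaBaBa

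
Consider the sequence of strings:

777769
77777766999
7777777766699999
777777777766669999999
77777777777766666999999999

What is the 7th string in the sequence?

Reading off run lengths: 7 runs 4, 6, 8, 10, 12; 6 runs 1, 2, 3, 4, 5; 9 runs 1, 3, 5, 7, 9 — each is linear in n (n = 1, 2, …).
Setting n = 7 gives 16, 7, 13 characters in each block.

777777777777777766666669999999999999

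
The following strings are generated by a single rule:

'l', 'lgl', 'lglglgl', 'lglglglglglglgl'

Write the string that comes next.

Every step duplicates the string with 'g' between the halves.
So the next term is two copies of lglglglglglglgl with 'g' between the halves.

lglglglglglglglglglglglglglglgl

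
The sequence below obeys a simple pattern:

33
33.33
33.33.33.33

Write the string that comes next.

s(k+1) = s(k)·.·s(k) — each term doubles the last with '.' between the halves.
So the next term is two copies of 33.33.33.33 with '.' between the halves.

33.33.33.33.33.33.33.33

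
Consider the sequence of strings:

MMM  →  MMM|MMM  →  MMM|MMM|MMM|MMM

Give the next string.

s(k+1) = s(k)·|·s(k) — each term doubles the last with '|' between the halves.
So the next term is two copies of MMM|MMM|MMM|MMM with '|' between the halves.

MMM|MMM|MMM|MMM|MMM|MMM|MMM|MMM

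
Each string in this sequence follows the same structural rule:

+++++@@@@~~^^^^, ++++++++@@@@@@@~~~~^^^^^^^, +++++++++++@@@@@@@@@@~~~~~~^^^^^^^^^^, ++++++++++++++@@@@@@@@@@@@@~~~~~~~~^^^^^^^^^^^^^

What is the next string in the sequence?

+++++++++++++++++@@@@@@@@@@@@@@@@~~~~~~~~~~^^^^^^^^^^^^^^^^

The n-th term is 3n+2 +'s then 3n+1 @'s then 2n ~'s then 3n+1 ^'s (n = 1, 2, …).
For the next term, n = 5, so the run lengths are 17, 16, 10, 16.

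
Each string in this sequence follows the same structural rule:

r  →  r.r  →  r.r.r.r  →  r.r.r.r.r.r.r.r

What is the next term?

Every step duplicates the string with '.' between the halves.
So the next term is two copies of r.r.r.r.r.r.r.r with '.' between the halves.

r.r.r.r.r.r.r.r.r.r.r.r.r.r.r.r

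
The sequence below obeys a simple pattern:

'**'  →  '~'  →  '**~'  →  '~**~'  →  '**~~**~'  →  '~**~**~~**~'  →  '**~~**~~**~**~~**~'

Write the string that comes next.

From term 3 onward, concatenate the second-to-last term with the last: **·~ = **~, ~·**~ = ~**~, …
So term 8 is ~**~**~~**~·**~~**~~**~**~~**~.

~**~**~~**~**~~**~~**~**~~**~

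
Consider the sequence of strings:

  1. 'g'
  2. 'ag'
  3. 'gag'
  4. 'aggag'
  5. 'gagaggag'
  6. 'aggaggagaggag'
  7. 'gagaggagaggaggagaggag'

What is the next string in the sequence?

aggaggagaggaggagaggagaggaggagaggag

This is a Fibonacci-style word recurrence s(k) = s(k−2)·s(k−1): e.g. g·ag = gag.
Continuing: aggaggagaggag · gagaggagaggaggagaggag gives term 8.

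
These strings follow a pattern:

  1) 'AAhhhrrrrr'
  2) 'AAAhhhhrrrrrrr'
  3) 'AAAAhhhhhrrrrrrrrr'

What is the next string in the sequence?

Each string has the form A^{n} h^{n+1} r^{2n+1}, where the shown terms are n = 2, 3, 4.
For the next term, n = 5, so the run lengths are 5, 6, 11.

AAAAAhhhhhhrrrrrrrrrrr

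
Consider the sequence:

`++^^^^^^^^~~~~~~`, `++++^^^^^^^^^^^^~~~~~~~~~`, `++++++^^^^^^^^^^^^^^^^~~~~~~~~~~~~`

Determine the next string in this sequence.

Term n consists of 2n-2 +'s, followed by 4n ^'s, followed by 3n ~'s, where the shown terms are n = 2, 3, 4.
Setting n = 5 gives 8, 20, 15 characters in each block.

++++++++^^^^^^^^^^^^^^^^^^^^~~~~~~~~~~~~~~~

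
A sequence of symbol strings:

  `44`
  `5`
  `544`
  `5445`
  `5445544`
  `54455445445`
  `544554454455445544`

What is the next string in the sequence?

54455445445544554454455445445

Each term (from the third on) is the previous term followed by the one before it: term 3 = 5·44 = 544.
The next term joins 544554454455445544 and 54455445445.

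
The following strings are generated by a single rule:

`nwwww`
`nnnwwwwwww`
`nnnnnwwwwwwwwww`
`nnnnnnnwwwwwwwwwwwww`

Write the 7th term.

nnnnnnnnnnnnnwwwwwwwwwwwwwwwwwwwwww

Reading off run lengths: n runs 1, 3, 5, 7; w runs 4, 7, 10, 13 — each is linear in n (n = 1, 2, …).
Setting n = 7 gives 13, 22 characters in each block.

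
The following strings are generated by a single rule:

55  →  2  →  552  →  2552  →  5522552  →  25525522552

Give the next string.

Each term (from the third on) is the two preceding terms concatenated in order: term 3 = 55·2 = 552.
The next term joins 5522552 and 25525522552.

552255225525522552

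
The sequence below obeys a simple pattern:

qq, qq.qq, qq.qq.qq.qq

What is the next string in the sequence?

Every step duplicates the string with '.' between the halves.
Doubling qq.qq.qq.qq with '.' between the halves:

qq.qq.qq.qq.qq.qq.qq.qq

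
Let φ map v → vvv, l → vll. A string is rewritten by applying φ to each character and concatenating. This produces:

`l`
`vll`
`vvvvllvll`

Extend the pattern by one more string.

Apply φ to vvvvllvll symbol by symbol: v→vvv, v→vvv, v→vvv, v→vvv, l→vll, l→vll, v→vvv, l→vll, l→vll; joined: vvv vvv vvv vvv vll vll vvv vll vll.

vvvvvvvvvvvvvllvllvvvvllvll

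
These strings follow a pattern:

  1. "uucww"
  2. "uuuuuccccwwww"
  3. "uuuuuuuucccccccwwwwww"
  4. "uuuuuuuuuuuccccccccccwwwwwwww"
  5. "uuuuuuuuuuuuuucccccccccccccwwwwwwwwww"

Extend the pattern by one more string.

uuuuuuuuuuuuuuuuuccccccccccccccccwwwwwwwwwwww

The n-th term is 3n-1 u's then 3n-2 c's then 2n w's (n = 1, 2, …).
At n = 6 the blocks have lengths 17, 16, 12.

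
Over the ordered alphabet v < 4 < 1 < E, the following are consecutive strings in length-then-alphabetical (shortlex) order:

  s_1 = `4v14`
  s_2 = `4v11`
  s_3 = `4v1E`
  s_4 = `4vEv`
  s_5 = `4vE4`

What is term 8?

44vv

Stepping forward 3 times from 4vE4: 4vE4 → 4vE1 → 4vEE, then the target.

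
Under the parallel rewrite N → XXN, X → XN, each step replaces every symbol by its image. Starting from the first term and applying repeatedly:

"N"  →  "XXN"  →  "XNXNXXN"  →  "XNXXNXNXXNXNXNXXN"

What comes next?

XNXXNXNXNXXNXNXXNXNXNXXNXNXXNXNXXNXNXNXXN

Replace each of the 17 characters of XNXXNXNXXNXNXNXXN in place — XN XXN XN XN XXN XN XXN XN XN XXN XN XXN XN XXN XN XN XXN — and concatenate.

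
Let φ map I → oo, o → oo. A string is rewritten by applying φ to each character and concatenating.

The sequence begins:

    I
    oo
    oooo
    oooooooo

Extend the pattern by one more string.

oooooooooooooooo

Rewriting each symbol of oooooooo: o→oo, o→oo, o→oo, o→oo, o→oo, o→oo, o→oo, o→oo, which concatenates to oo oo oo oo oo oo oo oo.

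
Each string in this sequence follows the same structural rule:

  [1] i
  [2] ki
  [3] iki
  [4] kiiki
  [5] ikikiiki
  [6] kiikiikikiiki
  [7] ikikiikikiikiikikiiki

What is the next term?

Each term (from the third on) is the two preceding terms concatenated in order: term 3 = i·ki = iki.
So term 8 is kiikiikikiiki·ikikiikikiikiikikiiki.

kiikiikikiikiikikiikikiikiikikiiki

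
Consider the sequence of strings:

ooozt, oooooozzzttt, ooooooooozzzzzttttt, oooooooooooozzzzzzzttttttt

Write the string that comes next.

ooooooooooooooozzzzzzzzzttttttttt

Reading off run lengths: o runs 3, 6, 9, 12; z runs 1, 3, 5, 7; t runs 1, 3, 5, 7 — each is linear in n (n = 1, 2, …).
At n = 5 the blocks have lengths 15, 9, 9.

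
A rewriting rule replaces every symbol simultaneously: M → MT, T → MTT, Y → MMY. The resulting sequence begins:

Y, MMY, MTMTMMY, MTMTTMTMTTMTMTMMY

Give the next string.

MTMTTMTMTTMTTMTMTTMTMTTMTTMTMTTMTMTTMTMTMMY

φ(MTMTTMTMTTMTMTMMY) expands symbol-by-symbol to MT MTT MT MTT MTT MT MTT MT MTT MTT MT MTT MT MTT MT MT MMY; joining the 17 pieces gives the next term.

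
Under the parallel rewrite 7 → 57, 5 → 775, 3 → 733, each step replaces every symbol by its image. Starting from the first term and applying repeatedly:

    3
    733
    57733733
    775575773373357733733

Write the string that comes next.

575777577557775575773373357733733775575773373357733733

Applying the rule to each of the 21 symbols of 775575773373357733733 gives the pieces 57 57 775 775 57 775 57 57 733 733 57 733 733 775 57 57 733 733 57 733 733, which concatenate to the answer.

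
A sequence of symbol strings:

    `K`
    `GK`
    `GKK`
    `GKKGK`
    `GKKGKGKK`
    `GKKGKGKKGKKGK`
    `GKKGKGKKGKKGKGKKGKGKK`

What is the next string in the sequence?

Each term (from the third on) is the previous term followed by the one before it: term 3 = GK·K = GKK.
Continuing: GKKGKGKKGKKGKGKKGKGKK · GKKGKGKKGKKGK gives term 8.

GKKGKGKKGKKGKGKKGKGKKGKKGKGKKGKKGK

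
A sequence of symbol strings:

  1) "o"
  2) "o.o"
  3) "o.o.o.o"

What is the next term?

o.o.o.o.o.o.o.o

Each string is two copies of the previous one joined by '.'.
So the next term is two copies of o.o.o.o with '.' between the halves.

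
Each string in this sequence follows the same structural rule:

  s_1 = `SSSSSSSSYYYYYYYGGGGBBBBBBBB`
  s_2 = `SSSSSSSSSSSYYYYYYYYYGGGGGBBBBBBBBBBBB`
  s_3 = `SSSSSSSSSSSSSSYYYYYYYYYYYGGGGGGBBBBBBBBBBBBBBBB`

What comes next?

Reading off run lengths: S runs 8, 11, 14; Y runs 7, 9, 11; G runs 4, 5, 6; B runs 8, 12, 16 — each is linear in n, where the shown terms are n = 2, 3, 4.
At n = 5 the blocks have lengths 17, 13, 7, 20.

SSSSSSSSSSSSSSSSSYYYYYYYYYYYYYGGGGGGGBBBBBBBBBBBBBBBBBBBB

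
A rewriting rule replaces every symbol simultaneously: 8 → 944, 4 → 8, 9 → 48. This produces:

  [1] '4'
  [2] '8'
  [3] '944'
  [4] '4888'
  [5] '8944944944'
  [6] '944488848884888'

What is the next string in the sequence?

Rewriting the 15 symbols of 944488848884888 one by one yields 48 8 8 8 944 944 944 8 944 944 944 8 944 944 944; concatenated:

4888894494494489449449448944944944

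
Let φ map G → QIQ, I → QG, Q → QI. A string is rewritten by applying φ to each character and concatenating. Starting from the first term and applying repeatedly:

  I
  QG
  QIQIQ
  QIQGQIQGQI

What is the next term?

Apply φ to QIQGQIQGQI symbol by symbol: Q→QI, I→QG, Q→QI, G→QIQ, Q→QI, I→QG, Q→QI, G→QIQ, Q→QI, I→QG; joined: QI QG QI QIQ QI QG QI QIQ QI QG.

QIQGQIQIQQIQGQIQIQQIQG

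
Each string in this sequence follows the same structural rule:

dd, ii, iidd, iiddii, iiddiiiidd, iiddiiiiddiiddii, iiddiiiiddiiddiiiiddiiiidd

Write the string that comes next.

iiddiiiiddiiddiiiiddiiiiddiiddiiiiddiiddii

Each term (from the third on) is the previous term followed by the one before it: term 3 = ii·dd = iidd.
So term 8 is iiddiiiiddiiddiiiiddiiiidd·iiddiiiiddiiddii.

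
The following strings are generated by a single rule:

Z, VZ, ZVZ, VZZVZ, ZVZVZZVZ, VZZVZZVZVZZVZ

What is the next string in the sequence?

ZVZVZZVZVZZVZZVZVZZVZ

From term 3 onward, concatenate the second-to-last term with the last: Z·VZ = ZVZ, VZ·ZVZ = VZZVZ, …
The next term joins ZVZVZZVZ and VZZVZZVZVZZVZ.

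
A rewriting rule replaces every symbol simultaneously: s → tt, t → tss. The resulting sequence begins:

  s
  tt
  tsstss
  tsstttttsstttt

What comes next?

Rewriting the 14 symbols of tsstttttsstttt one by one yields tss tt tt tss tss tss tss tss tt tt tss tss tss tss; concatenated:

tsstttttsstsstsstsstsstttttsstsstsstss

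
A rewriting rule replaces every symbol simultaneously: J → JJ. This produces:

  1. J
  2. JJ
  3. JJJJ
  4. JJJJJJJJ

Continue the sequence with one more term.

Apply φ to JJJJJJJJ symbol by symbol: J→JJ, J→JJ, J→JJ, J→JJ, J→JJ, J→JJ, J→JJ, J→JJ; joined: JJ JJ JJ JJ JJ JJ JJ JJ.

JJJJJJJJJJJJJJJJ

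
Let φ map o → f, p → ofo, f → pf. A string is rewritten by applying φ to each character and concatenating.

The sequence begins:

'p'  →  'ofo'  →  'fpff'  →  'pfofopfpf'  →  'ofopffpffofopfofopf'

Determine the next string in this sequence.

fpffofopfpfofopfpffpffofopffpffofopf

φ(ofopffpffofopfofopf) expands symbol-by-symbol to f pf f ofo pf pf ofo pf pf f pf f ofo pf f pf f ofo pf; joining the 19 pieces gives the next term.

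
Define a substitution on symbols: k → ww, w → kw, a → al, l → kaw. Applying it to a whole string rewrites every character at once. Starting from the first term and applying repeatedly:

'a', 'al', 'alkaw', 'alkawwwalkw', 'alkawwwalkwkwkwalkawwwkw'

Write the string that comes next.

alkawwwalkwkwkwalkawwwkwwwkwwwkwalkawwwalkwkwkwwwkw

Applying the rule to each of the 24 symbols of alkawwwalkwkwkwalkawwwkw gives the pieces al kaw ww al kw kw kw al kaw ww kw ww kw ww kw al kaw ww al kw kw kw ww kw, which concatenate to the answer.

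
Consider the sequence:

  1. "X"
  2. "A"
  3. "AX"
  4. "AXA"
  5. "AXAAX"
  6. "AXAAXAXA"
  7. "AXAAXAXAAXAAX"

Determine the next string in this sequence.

AXAAXAXAAXAAXAXAAXAXA

This is a Fibonacci-style word recurrence s(k) = s(k−1)·s(k−2): e.g. A·X = AX.
The next term joins AXAAXAXAAXAAX and AXAAXAXA.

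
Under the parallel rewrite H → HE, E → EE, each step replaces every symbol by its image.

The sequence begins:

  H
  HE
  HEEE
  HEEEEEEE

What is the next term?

Apply φ to HEEEEEEE symbol by symbol: H→HE, E→EE, E→EE, E→EE, E→EE, E→EE, E→EE, E→EE; joined: HE EE EE EE EE EE EE EE.

HEEEEEEEEEEEEEEE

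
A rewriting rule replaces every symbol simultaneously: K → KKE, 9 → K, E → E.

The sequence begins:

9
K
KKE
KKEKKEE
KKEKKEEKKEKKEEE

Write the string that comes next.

KKEKKEEKKEKKEEEKKEKKEEKKEKKEEEE

Replace each of the 15 characters of KKEKKEEKKEKKEEE in place — KKE KKE E KKE KKE E E KKE KKE E KKE KKE E E E — and concatenate.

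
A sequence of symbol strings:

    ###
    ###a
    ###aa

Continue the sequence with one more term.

Each term is the previous one with a appended.
Applying this once more to ###aa:

###aaa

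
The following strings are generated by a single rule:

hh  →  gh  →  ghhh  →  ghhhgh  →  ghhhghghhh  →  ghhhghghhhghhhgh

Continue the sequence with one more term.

This is a Fibonacci-style word recurrence s(k) = s(k−1)·s(k−2): e.g. gh·hh = ghhh.
The next term joins ghhhghghhhghhhgh and ghhhghghhh.

ghhhghghhhghhhghghhhghghhh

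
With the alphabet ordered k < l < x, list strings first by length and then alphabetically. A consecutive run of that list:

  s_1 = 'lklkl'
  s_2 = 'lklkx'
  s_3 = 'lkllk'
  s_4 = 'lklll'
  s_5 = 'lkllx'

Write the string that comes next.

lklxk

Treat lkllx as a base-3 numeral over the given alphabet and add one, carrying through any trailing x's.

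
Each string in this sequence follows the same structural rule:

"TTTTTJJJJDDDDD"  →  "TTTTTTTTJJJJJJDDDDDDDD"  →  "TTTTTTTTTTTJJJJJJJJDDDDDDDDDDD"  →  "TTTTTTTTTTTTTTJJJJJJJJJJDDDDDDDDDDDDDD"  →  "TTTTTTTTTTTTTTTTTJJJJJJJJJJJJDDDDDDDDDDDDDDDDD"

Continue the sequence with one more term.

TTTTTTTTTTTTTTTTTTTTJJJJJJJJJJJJJJDDDDDDDDDDDDDDDDDDDD

Reading off run lengths: T runs 5, 8, 11, 14, 17; J runs 4, 6, 8, 10, 12; D runs 5, 8, 11, 14, 17 — each is linear in n, where the shown terms are n = 2, 3, 4, 5, 6.
Setting n = 7 gives 20, 14, 20 characters in each block.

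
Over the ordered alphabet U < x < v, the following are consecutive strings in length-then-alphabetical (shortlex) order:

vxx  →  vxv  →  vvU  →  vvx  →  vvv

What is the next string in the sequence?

UUUU

vvv is the last string of length 3, so the next is the first of length 4: U repeated 4 times.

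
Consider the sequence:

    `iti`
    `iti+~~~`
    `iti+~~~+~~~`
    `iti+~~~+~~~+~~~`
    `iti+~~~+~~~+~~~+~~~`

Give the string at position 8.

iti+~~~+~~~+~~~+~~~+~~~+~~~+~~~

The strings grow by a fixed suffix +~~~ each time.
From iti+~~~+~~~+~~~+~~~, 3 further steps: iti+~~~+~~~+~~~+~~~ → iti+~~~+~~~+~~~+~~~+~~~ → iti+~~~+~~~+~~~+~~~+~~~+~~~ → (answer).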